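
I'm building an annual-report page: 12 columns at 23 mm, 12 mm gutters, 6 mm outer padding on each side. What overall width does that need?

Total width: 2·6 + 12·23 + 11·12 = 420 mm.

420 mm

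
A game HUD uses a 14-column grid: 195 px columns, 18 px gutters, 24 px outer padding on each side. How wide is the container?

3012 px

Container = 2·24 + 14·195 + 13·18 = 48 + 2730 + 234 = 3012 px.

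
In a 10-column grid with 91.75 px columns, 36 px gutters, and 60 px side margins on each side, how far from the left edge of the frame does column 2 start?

187.75 px

Before column 2: the margin + 1 column + 1 gutter.
Offset = 60 + 1·(91.75 + 36) = 60 + 127.75 = 187.75 px.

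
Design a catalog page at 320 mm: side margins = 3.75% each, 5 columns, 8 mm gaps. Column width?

320 × (1 − 2·3.75%) = 320 × 92.5% = 296 mm for the columns.
Subtracting 4 gaps of 8 leaves 264 for 5 columns, so c = 52.8 mm.

52.8 mm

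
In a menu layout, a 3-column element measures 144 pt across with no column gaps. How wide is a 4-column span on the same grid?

3c = 144 → c = 48 pt.
With no column gaps, 4 columns span 4·48 = 192 pt.

192 pt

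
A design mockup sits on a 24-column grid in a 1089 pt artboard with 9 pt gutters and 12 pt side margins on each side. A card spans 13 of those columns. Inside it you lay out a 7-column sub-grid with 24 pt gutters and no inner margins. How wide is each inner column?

Inside the margins: 1089 − 24 = 1065 pt.
24 columns + 23 gutters: 24c + 23·9 = 1065.
24c = 1065 − 207 = 858, so c = 35.75 pt.
Span of 13: 13·35.75 + 12·9 = 464.75 + 108 = 572.75 pt.
572.75 − 6·24 = 428.75; ÷7 gives d = 61.25 pt.

61.25 pt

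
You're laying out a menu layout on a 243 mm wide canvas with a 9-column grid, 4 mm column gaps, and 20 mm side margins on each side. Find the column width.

19 mm

Inside the margins: 243 − 40 = 203 mm.
9 columns + 8 column gaps: 9c + 8·4 = 203.
9c = 203 − 32 = 171, so c = 19 mm.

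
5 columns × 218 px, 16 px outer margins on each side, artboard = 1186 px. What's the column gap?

Take off 32 px of margins, leaving 1154 px.
5 columns take 5·218 = 1090 px; remaining 64 splits into 4 column gaps.
g = 64 / 4 = 16 px.

16 px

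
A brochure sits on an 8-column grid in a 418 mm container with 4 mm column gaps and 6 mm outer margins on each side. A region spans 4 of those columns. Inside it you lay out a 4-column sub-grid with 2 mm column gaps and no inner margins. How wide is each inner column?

Subtract both margins: 418 − 2·6 = 406 mm.
8c + 7·4 = 406 → 8c = 378 → c = 47.25 mm.
4-column span = 4·47.25 + 3·4 = 201 mm.
4d + 3·2 = 201 → 4d = 195 → d = 48.75 mm.

48.75 mm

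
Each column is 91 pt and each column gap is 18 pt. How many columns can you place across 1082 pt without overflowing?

10 columns: 10·91 + 9·18 = 1072 pt ≤ 1082.
11 columns: 1181 pt > 1082. So 10.

10 columns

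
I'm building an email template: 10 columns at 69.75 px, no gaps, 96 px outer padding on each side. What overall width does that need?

Artboard = 2·96 + 10·69.75 = 192 + 697.5 = 889.5 px.

889.5 px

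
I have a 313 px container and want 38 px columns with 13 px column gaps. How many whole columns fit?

6 columns

k columns need k·38 + (k−1)·13 = k·51 − 13.
k·51 − 13 ≤ 313 → k ≤ 326 / 51 ≈ 6.39, so k = 6.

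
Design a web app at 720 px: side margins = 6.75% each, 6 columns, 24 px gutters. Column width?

83.8 px

Each margin = 6.75% of 720 = 48.6 px; content = 720 − 2·48.6 = 622.8 px.
6 columns + 5 gutters: 6c + 5·24 = 622.8.
6c = 622.8 − 120 = 502.8, so c = 83.8 px.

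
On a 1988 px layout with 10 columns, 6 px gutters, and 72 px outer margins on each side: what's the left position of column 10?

1737 px

Content = 1988 − 2·72 = 1844 px.
1844 − 9·6 = 1790; ÷10 gives c = 179 px.
Before column 10: the margin + 9 columns + 9 gutters.
Offset = 72 + 9·(179 + 6) = 72 + 1665 = 1737 px.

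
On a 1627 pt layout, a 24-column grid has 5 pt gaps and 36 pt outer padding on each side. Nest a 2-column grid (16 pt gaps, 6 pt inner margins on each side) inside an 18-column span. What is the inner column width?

Subtract both margins: 1627 − 2·36 = 1555 pt.
24c + 23·5 = 1555 → 24c = 1440 → c = 60 pt.
Span of 18: 18·60 + 17·5 = 1080 + 85 = 1165 pt.
Inner content = 1165 − 2·6 = 1153 pt.
Subtracting 1 gap of 16 leaves 1137 for 2 columns, so d = 568.5 pt.

568.5 pt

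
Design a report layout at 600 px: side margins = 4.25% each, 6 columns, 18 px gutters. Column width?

600 × (1 − 2·4.25%) = 600 × 91.5% = 549 px for the columns.
Subtracting 5 gutters of 18 leaves 459 for 6 columns, so c = 76.5 px.

76.5 px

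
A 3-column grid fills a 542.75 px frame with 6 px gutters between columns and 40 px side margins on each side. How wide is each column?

150.25 px

Subtract both margins: 542.75 − 2·40 = 462.75 px.
462.75 − 2·6 = 450.75; ÷3 gives c = 150.25 px.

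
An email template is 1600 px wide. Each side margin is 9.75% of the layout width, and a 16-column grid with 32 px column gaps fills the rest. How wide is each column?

1600 × (1 − 2·9.75%) = 1600 × 80.5% = 1288 px for the columns.
Subtracting 15 column gaps of 32 leaves 808 for 16 columns, so c = 50.5 px.

50.5 px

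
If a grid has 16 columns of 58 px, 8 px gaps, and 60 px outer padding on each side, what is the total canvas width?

1168 px

Canvas = 2·60 + 16·58 + 15·8 = 120 + 928 + 120 = 1168 px.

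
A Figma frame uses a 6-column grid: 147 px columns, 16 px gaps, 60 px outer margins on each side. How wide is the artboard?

Artboard = 2·60 + 6·147 + 5·16 = 120 + 882 + 80 = 1082 px.

1082 px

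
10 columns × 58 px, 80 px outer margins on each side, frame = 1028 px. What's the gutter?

32 px

Content width = 1028 − 2·80 = 868 px.
10·58 + 9g = 868 → 9g = 288 → g = 32 px.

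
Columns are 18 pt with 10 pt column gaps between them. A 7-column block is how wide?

186 pt

7-column span = 7·18 + 6·10 = 186 pt.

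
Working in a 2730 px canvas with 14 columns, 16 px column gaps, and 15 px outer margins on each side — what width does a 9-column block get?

1730 px

Content width = 2730 − 2·15 = 2700 px.
14 columns + 13 column gaps: 14c + 13·16 = 2700.
14c = 2700 − 208 = 2492, so c = 178 px.
9-column span = 9·178 + 8·16 = 1730 px.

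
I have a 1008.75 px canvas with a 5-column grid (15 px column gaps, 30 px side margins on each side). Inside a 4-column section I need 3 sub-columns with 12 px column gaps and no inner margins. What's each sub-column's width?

244 px

Inside the margins: 1008.75 − 60 = 948.75 px.
5c + 4·15 = 948.75 → 5c = 888.75 → c = 177.75 px.
Span of 4: 4·177.75 + 3·15 = 711 + 45 = 756 px.
Subtracting 2 column gaps of 12 leaves 732 for 3 columns, so d = 244 px.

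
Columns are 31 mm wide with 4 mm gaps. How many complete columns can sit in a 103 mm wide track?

3 columns: 3·31 + 2·4 = 101 mm ≤ 103.
4 columns: 136 mm > 103. So 3.

3 columns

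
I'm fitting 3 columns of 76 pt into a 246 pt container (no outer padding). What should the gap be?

9 pt

3·76 + 2g = 246 → 2g = 18 → g = 9 pt.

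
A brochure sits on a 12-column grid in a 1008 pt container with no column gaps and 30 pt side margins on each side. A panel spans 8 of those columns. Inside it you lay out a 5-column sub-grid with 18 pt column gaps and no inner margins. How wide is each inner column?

112 pt

Inside the margins: 1008 − 60 = 948 pt.
948 / 12 = 79 pt per column.
8-column span = 8·79 = 632 pt.
632 − 4·18 = 560; ÷5 gives d = 112 pt.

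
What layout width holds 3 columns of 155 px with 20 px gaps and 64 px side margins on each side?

633 px

Adding margins, columns and gutters: 128 + 465 + 40 = 633 px.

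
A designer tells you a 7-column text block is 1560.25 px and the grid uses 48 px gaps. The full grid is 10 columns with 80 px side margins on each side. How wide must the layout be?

7c + 6·48 = 1560.25 → 7c = 1272.25 → c = 181.75 px.
Adding margins, columns and gutters: 160 + 1817.5 + 432 = 2409.5 px.

2409.5 px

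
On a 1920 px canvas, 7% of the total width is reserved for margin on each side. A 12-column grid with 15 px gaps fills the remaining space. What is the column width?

123.85 px

1920 × (1 − 2·7%) = 1920 × 86% = 1651.2 px for the columns.
Subtracting 11 gaps of 15 leaves 1486.2 for 12 columns, so c = 123.85 px.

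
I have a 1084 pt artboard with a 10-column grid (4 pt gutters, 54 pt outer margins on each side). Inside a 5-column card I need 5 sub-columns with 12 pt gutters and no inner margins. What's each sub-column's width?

Take off 108 pt of margins, leaving 976 pt.
10c + 9·4 = 976 → 10c = 940 → c = 94 pt.
Span of 5: 5·94 + 4·4 = 470 + 16 = 486 pt.
Subtracting 4 gutters of 12 leaves 438 for 5 columns, so d = 87.6 pt.

87.6 pt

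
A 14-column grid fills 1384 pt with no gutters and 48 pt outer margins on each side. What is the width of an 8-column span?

Content width = 1384 − 2·48 = 1288 pt.
With no gutters, each column is 1288/14 = 92 pt.
With no gutters, 8 columns span 8·92 = 736 pt.

736 pt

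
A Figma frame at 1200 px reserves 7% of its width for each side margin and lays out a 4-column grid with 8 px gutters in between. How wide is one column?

252 px

1200 × (1 − 2·7%) = 1200 × 86% = 1032 px for the columns.
Subtracting 3 gutters of 8 leaves 1008 for 4 columns, so c = 252 px.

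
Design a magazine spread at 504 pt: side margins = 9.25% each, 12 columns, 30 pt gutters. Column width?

6.73 pt

Margins: 9.25% × 504 = 46.62 pt each, so content = 504 − 93.24 = 410.76 pt.
12c + 11·30 = 410.76 → 12c = 80.76 → c = 6.73 pt.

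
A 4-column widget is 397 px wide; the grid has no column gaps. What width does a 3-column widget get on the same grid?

4c = 397 → c = 99.25 px.
With no column gaps, 3 columns span 3·99.25 = 297.75 px.

297.75 px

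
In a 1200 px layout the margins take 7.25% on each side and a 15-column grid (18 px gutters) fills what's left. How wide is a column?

Each margin = 7.25% of 1200 = 87 px; content = 1200 − 2·87 = 1026 px.
1026 − 14·18 = 774; ÷15 gives c = 51.6 px.

51.6 px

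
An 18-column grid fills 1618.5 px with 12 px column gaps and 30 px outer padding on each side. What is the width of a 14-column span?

1209.5 px

Take off 60 px of margins, leaving 1558.5 px.
Subtracting 17 column gaps of 12 leaves 1354.5 for 18 columns, so c = 75.25 px.
14 columns plus 13 column gaps: 1053.5 + 156 = 1209.5 px.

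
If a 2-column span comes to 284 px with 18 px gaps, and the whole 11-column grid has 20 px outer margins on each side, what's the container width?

2c + 1·18 = 284 → 2c = 266 → c = 133 px.
Container = 2·20 + 11·133 + 10·18 = 40 + 1463 + 180 = 1683 px.

1683 px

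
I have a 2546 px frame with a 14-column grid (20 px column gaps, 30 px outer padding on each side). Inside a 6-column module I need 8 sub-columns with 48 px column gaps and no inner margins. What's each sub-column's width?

Take off 60 px of margins, leaving 2486 px.
Subtracting 13 column gaps of 20 leaves 2226 for 14 columns, so c = 159 px.
Span of 6: 6·159 + 5·20 = 954 + 100 = 1054 px.
1054 − 7·48 = 718; ÷8 gives d = 89.75 px.

89.75 px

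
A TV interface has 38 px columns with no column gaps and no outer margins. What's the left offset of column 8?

266 px

No margin, so column 8 starts at 7·(column + gutter) = 7·38 = 266 px.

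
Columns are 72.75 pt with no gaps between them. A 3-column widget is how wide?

With no gaps, 3 columns span 3·72.75 = 218.25 pt.

218.25 pt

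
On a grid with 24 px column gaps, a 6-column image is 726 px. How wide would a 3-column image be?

351 px

6 columns + 5 column gaps: 6c + 5·24 = 726.
6c = 726 − 120 = 606, so c = 101 px.
3-column span = 3·101 + 2·24 = 351 px.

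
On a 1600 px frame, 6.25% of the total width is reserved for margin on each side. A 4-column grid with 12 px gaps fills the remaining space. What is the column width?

Each margin = 6.25% of 1600 = 100 px; content = 1600 − 2·100 = 1400 px.
Subtracting 3 gaps of 12 leaves 1364 for 4 columns, so c = 341 px.

341 px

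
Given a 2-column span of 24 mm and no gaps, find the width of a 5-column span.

2c = 24 → c = 12 mm.
With no gaps, 5 columns span 5·12 = 60 mm.

60 mm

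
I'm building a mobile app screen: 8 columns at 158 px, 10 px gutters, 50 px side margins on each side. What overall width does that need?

1434 px

Total width: 2·50 + 8·158 + 7·10 = 1434 px.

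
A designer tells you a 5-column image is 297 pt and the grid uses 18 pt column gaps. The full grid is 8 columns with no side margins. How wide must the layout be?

297 − 4·18 = 225; ÷5 gives c = 45 pt.
Summing: 360 + 126 = 486 pt.

486 pt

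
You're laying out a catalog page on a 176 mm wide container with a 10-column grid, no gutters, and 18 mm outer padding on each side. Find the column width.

14 mm

Subtract both margins: 176 − 2·18 = 140 mm.
10c = 140 → c = 14 mm.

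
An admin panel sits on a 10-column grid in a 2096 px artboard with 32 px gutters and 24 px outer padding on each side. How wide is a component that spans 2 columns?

384 px

Take off 48 px of margins, leaving 2048 px.
10 columns + 9 gutters: 10c + 9·32 = 2048.
10c = 2048 − 288 = 1760, so c = 176 px.
Span of 2: 2·176 + 1·32 = 352 + 32 = 384 px.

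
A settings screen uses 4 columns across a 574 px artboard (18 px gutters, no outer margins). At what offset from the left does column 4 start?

444 px

Subtracting 3 gutters of 18 leaves 520 for 4 columns, so c = 130 px.
Before column 4: 3 columns + 3 gutters.
Offset = 3·(130 + 18) = 3·148 = 444 px.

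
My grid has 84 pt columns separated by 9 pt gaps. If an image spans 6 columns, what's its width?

Span of 6: 6·84 + 5·9 = 504 + 45 = 549 pt.

549 pt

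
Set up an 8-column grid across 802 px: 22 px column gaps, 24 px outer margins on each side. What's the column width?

75 px

Inside the margins: 802 − 48 = 754 px.
8c + 7·22 = 754 → 8c = 600 → c = 75 px.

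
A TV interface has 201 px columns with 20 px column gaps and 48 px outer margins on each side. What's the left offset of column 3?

Column 3 starts at margin + 2·(column + gutter) = 48 + 2·221 = 490 px.

490 px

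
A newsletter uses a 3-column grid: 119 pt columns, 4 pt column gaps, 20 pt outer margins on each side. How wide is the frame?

Total width: 2·20 + 3·119 + 2·4 = 405 pt.

405 pt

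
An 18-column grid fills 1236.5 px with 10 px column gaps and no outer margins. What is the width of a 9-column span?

18c + 17·10 = 1236.5 → 18c = 1066.5 → c = 59.25 px.
Span of 9: 9·59.25 + 8·10 = 533.25 + 80 = 613.25 px.

613.25 px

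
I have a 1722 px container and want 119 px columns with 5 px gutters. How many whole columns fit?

13 columns

k columns need k·119 + (k−1)·5 = k·124 − 5.
k·124 − 5 ≤ 1722 → k ≤ 1727 / 124 ≈ 13.93, so k = 13.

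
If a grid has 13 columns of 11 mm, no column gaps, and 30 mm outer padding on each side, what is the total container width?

Summing: 60 + 143 = 203 mm.

203 mm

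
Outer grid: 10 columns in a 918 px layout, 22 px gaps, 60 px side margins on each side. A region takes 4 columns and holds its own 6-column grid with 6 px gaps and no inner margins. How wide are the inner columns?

46 px

Inside the margins: 918 − 120 = 798 px.
798 − 9·22 = 600; ÷10 gives c = 60 px.
4-column span = 4·60 + 3·22 = 306 px.
306 − 5·6 = 276; ÷6 gives d = 46 px.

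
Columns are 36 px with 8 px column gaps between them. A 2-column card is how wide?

2-column span = 2·36 + 1·8 = 80 px.

80 px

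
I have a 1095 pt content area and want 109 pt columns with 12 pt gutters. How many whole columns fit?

Each extra column adds 109 + 12 = 121 pt.
(1095 + 12) / 121 = 9.15, so 9 columns fit.

9 columns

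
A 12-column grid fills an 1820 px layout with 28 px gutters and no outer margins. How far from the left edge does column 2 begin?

154 px

1820 − 11·28 = 1512; ÷12 gives c = 126 px.
Before column 2: 1 column + 1 gutter.
Offset = 1·(126 + 28) = 1·154 = 154 px.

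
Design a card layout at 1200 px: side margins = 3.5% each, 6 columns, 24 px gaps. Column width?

1200 × (1 − 2·3.5%) = 1200 × 93% = 1116 px for the columns.
1116 − 5·24 = 996; ÷6 gives c = 166 px.

166 px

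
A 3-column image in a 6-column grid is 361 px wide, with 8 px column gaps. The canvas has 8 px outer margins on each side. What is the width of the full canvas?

361 − 2·8 = 345; ÷3 gives c = 115 px.
Adding margins, columns and gutters: 16 + 690 + 40 = 746 px.

746 px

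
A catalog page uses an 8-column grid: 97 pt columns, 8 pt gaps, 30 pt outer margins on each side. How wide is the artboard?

892 pt

Adding margins, columns and gutters: 60 + 776 + 56 = 892 pt.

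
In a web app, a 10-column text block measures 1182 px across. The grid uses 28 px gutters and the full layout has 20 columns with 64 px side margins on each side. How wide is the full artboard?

2520 px

1182 − 9·28 = 930; ÷10 gives c = 93 px.
Artboard = 2·64 + 20·93 + 19·28 = 128 + 1860 + 532 = 2520 px.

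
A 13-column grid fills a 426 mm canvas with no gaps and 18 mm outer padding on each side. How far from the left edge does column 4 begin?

108 mm

Subtract both margins: 426 − 2·18 = 390 mm.
390 / 13 = 30 mm per column.
Before column 4: the margin + 3 columns + 3 gaps.
Offset = 18 + 3·(30 + 0) = 18 + 90 = 108 mm.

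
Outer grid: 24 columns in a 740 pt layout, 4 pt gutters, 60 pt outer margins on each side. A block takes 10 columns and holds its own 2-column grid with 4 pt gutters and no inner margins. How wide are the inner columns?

126 pt

Subtract both margins: 740 − 2·60 = 620 pt.
24c + 23·4 = 620 → 24c = 528 → c = 22 pt.
10-column span = 10·22 + 9·4 = 256 pt.
Subtracting 1 gutter of 4 leaves 252 for 2 columns, so d = 126 pt.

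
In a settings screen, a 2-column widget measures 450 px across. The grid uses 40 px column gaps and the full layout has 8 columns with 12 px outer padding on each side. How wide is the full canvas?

1944 px

Subtracting 1 column gap of 40 leaves 410 for 2 columns, so c = 205 px.
Canvas = 2·12 + 8·205 + 7·40 = 24 + 1640 + 280 = 1944 px.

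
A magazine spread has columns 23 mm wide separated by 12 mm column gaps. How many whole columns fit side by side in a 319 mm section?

9 columns

Each extra column adds 23 + 12 = 35 mm.
(319 + 12) / 35 = 9.46, so 9 columns fit.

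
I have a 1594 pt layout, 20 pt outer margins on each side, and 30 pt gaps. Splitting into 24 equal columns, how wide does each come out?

Subtract both margins: 1594 − 2·20 = 1554 pt.
24 columns + 23 gaps: 24c + 23·30 = 1554.
24c = 1554 − 690 = 864, so c = 36 pt.

36 pt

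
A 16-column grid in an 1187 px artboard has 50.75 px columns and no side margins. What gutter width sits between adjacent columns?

25 px

16 columns take 16·50.75 = 812 px; remaining 375 splits into 15 gutters.
g = 375 / 15 = 25 px.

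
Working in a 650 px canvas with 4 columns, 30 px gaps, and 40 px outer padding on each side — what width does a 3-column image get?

420 px

Subtract both margins: 650 − 2·40 = 570 px.
4c + 3·30 = 570 → 4c = 480 → c = 120 px.
3 columns plus 2 gaps: 360 + 60 = 420 px.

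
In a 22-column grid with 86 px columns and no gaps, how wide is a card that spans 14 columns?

14-column span = 14·86 = 1204 px.

1204 px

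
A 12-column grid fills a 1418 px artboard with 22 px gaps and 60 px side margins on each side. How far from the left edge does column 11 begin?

1160 px

Subtract both margins: 1418 − 2·60 = 1298 px.
12 columns + 11 gaps: 12c + 11·22 = 1298.
12c = 1298 − 242 = 1056, so c = 88 px.
Before column 11: the margin + 10 columns + 10 gaps.
Offset = 60 + 10·(88 + 22) = 60 + 1100 = 1160 px.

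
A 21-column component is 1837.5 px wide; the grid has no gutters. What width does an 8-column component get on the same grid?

21c = 1837.5 → c = 87.5 px.
8-column span = 8·87.5 = 700 px.

700 px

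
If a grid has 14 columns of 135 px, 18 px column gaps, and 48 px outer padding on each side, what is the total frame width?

Total width: 2·48 + 14·135 + 13·18 = 2220 px.

2220 px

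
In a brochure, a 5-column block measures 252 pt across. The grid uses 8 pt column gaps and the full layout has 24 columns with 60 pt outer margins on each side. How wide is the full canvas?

Subtracting 4 column gaps of 8 leaves 220 for 5 columns, so c = 44 pt.
Adding margins, columns and gutters: 120 + 1056 + 184 = 1360 pt.

1360 pt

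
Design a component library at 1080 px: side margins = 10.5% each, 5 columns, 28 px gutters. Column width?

148.24 px

Each margin = 10.5% of 1080 = 113.4 px; content = 1080 − 2·113.4 = 853.2 px.
853.2 − 4·28 = 741.2; ÷5 gives c = 148.24 px.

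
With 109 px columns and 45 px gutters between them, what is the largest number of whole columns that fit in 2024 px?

13 columns

Each extra column adds 109 + 45 = 154 px.
(2024 + 45) / 154 = 13.44, so 13 columns fit.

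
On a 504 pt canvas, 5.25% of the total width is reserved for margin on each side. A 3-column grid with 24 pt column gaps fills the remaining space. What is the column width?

134.36 pt

Each margin = 5.25% of 504 = 26.46 pt; content = 504 − 2·26.46 = 451.08 pt.
3c + 2·24 = 451.08 → 3c = 403.08 → c = 134.36 pt.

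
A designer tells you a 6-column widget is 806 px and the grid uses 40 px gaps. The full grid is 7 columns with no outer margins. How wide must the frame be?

6c + 5·40 = 806 → 6c = 606 → c = 101 px.
Summing: 707 + 240 = 947 px.

947 px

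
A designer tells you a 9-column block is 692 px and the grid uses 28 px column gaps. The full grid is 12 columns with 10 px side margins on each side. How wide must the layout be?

Subtracting 8 column gaps of 28 leaves 468 for 9 columns, so c = 52 px.
Adding margins, columns and gutters: 20 + 624 + 308 = 952 px.

952 px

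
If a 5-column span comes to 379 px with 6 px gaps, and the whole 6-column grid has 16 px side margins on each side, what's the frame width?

5c + 4·6 = 379 → 5c = 355 → c = 71 px.
Total width: 2·16 + 6·71 + 5·6 = 488 px.

488 px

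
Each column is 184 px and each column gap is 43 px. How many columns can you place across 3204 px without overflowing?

k columns need k·184 + (k−1)·43 = k·227 − 43.
k·227 − 43 ≤ 3204 → k ≤ 3247 / 227 ≈ 14.30, so k = 14.

14 columns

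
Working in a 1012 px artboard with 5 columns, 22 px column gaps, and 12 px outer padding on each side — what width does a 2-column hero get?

382 px

Inside the margins: 1012 − 24 = 988 px.
Subtracting 4 column gaps of 22 leaves 900 for 5 columns, so c = 180 px.
2 columns plus 1 column gap: 360 + 22 = 382 px.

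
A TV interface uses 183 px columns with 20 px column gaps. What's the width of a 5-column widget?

Span of 5: 5·183 + 4·20 = 915 + 80 = 995 px.

995 px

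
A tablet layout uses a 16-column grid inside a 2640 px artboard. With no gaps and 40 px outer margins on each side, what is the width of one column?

160 px

Content width = 2640 − 2·40 = 2560 px.
16c = 2560 → c = 160 px.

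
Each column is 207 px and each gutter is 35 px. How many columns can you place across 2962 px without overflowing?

12 columns

12 columns: 12·207 + 11·35 = 2869 px ≤ 2962.
13 columns: 3111 px > 2962. So 12.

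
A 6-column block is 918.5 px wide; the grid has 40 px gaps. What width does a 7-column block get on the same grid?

1078.25 px

6 columns + 5 gaps: 6c + 5·40 = 918.5.
6c = 918.5 − 200 = 718.5, so c = 119.75 px.
7 columns plus 6 gaps: 838.25 + 240 = 1078.25 px.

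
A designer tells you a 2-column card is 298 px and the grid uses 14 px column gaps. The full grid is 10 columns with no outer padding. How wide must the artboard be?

1546 px

298 − 1·14 = 284; ÷2 gives c = 142 px.
Total width: 10·142 + 9·14 = 1546 px.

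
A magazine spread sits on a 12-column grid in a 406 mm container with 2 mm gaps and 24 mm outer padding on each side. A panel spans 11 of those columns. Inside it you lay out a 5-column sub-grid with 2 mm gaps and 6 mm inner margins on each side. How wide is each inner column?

Inside the margins: 406 − 48 = 358 mm.
358 − 11·2 = 336; ÷12 gives c = 28 mm.
11 columns plus 10 gaps: 308 + 20 = 328 mm.
Inner content = 328 − 2·6 = 316 mm.
5 columns + 4 gaps: 5d + 4·2 = 316.
5d = 316 − 8 = 308, so d = 61.6 mm.

61.6 mm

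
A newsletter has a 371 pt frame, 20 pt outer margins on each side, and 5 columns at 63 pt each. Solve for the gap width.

4 pt

Inside the margins: 371 − 40 = 331 pt.
5·63 + 4g = 331 → 4g = 16 → g = 4 pt.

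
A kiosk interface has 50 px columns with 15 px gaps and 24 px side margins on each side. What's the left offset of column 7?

Each column+gutter stride is 65 px; 6 of them past the 24 px margin is 24 + 390 = 414 px.

414 px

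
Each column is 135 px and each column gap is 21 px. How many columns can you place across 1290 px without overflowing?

8 columns

Each extra column adds 135 + 21 = 156 px.
(1290 + 21) / 156 = 8.40, so 8 columns fit.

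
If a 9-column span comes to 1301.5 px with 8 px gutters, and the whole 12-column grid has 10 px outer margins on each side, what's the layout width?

1758 px

9 columns + 8 gutters: 9c + 8·8 = 1301.5.
9c = 1301.5 − 64 = 1237.5, so c = 137.5 px.
Adding margins, columns and gutters: 20 + 1650 + 88 = 1758 px.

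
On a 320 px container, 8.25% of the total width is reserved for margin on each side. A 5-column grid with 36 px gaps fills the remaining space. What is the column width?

24.64 px

Each margin = 8.25% of 320 = 26.4 px; content = 320 − 2·26.4 = 267.2 px.
5 columns + 4 gaps: 5c + 4·36 = 267.2.
5c = 267.2 − 144 = 123.2, so c = 24.64 px.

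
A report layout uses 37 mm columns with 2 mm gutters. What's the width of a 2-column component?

76 mm

2 columns plus 1 gutter: 74 + 2 = 76 mm.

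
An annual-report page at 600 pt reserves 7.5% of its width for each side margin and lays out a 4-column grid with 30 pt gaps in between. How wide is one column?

Each margin = 7.5% of 600 = 45 pt; content = 600 − 2·45 = 510 pt.
4 columns + 3 gaps: 4c + 3·30 = 510.
4c = 510 − 90 = 420, so c = 105 pt.

105 pt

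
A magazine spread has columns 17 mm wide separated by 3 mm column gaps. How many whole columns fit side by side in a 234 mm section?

11 columns: 11·17 + 10·3 = 217 mm ≤ 234.
12 columns: 237 mm > 234. So 11.

11 columns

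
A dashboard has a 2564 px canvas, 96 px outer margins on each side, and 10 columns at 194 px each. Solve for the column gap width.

Inside the margins: 2564 − 192 = 2372 px.
10 columns take 10·194 = 1940 px; remaining 432 splits into 9 column gaps.
g = 432 / 9 = 48 px.

48 px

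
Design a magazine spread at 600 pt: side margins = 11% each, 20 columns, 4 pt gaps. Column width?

600 × (1 − 2·11%) = 600 × 78% = 468 pt for the columns.
20c + 19·4 = 468 → 20c = 392 → c = 19.6 pt.

19.6 pt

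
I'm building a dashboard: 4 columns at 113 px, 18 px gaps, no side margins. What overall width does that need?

Total width: 4·113 + 3·18 = 506 px.

506 px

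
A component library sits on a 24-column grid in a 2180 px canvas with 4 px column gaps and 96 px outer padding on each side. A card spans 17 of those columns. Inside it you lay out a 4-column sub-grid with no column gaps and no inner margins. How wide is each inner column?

351.75 px

Inside the margins: 2180 − 192 = 1988 px.
24 columns + 23 column gaps: 24c + 23·4 = 1988.
24c = 1988 − 92 = 1896, so c = 79 px.
17-column span = 17·79 + 16·4 = 1407 px.
4d = 1407 → d = 351.75 px.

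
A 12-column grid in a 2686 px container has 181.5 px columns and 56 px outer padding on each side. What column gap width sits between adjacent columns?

36 px

Content width = 2686 − 2·56 = 2574 px.
Columns use 2178 px, leaving 396 px across 11 column gaps = 36 px each.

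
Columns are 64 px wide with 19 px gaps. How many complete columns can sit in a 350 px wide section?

4 columns

4 columns: 4·64 + 3·19 = 313 px ≤ 350.
5 columns: 396 px > 350. So 4.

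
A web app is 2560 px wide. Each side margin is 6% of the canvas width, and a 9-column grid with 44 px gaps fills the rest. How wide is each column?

211.2 px

2560 × (1 − 2·6%) = 2560 × 88% = 2252.8 px for the columns.
2252.8 − 8·44 = 1900.8; ÷9 gives c = 211.2 px.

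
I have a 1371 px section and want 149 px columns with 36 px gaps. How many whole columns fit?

7 columns

k columns need k·149 + (k−1)·36 = k·185 − 36.
k·185 − 36 ≤ 1371 → k ≤ 1407 / 185 ≈ 7.61, so k = 7.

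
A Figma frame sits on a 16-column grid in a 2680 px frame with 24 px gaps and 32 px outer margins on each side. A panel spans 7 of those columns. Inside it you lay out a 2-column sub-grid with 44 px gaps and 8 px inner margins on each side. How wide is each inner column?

Take off 64 px of margins, leaving 2616 px.
16c + 15·24 = 2616 → 16c = 2256 → c = 141 px.
Span of 7: 7·141 + 6·24 = 987 + 144 = 1131 px.
Inner content = 1131 − 2·8 = 1115 px.
2d + 1·44 = 1115 → 2d = 1071 → d = 535.5 px.

535.5 px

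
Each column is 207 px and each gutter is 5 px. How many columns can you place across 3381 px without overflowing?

15 columns: 15·207 + 14·5 = 3175 px ≤ 3381.
16 columns: 3387 px > 3381. So 15.

15 columns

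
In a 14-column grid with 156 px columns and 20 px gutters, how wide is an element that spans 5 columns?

Span of 5: 5·156 + 4·20 = 780 + 80 = 860 px.

860 px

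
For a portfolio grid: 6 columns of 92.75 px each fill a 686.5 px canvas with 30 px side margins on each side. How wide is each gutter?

14 px

Take off 60 px of margins, leaving 626.5 px.
6·92.75 + 5g = 626.5 → 5g = 70 → g = 14 px.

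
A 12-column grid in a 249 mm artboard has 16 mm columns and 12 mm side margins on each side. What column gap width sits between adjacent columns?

Inside the margins: 249 − 24 = 225 mm.
12 columns take 12·16 = 192 mm; remaining 33 splits into 11 column gaps.
g = 33 / 11 = 3 mm.

3 mm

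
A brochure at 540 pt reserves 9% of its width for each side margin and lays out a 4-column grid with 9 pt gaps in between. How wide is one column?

Each margin = 9% of 540 = 48.6 pt; content = 540 − 2·48.6 = 442.8 pt.
4c + 3·9 = 442.8 → 4c = 415.8 → c = 103.95 pt.

103.95 pt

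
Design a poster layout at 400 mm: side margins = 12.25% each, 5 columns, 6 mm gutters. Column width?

55.6 mm

400 × (1 − 2·12.25%) = 400 × 75.5% = 302 mm for the columns.
5 columns + 4 gutters: 5c + 4·6 = 302.
5c = 302 − 24 = 278, so c = 55.6 mm.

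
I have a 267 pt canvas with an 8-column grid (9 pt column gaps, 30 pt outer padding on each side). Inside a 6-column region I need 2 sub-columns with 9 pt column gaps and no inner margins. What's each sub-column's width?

Inside the margins: 267 − 60 = 207 pt.
Subtracting 7 column gaps of 9 leaves 144 for 8 columns, so c = 18 pt.
6-column span = 6·18 + 5·9 = 153 pt.
2d + 1·9 = 153 → 2d = 144 → d = 72 pt.

72 pt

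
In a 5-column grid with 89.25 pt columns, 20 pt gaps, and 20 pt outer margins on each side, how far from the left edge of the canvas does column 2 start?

129.25 pt

Before column 2: the margin + 1 column + 1 gap.
Offset = 20 + 1·(89.25 + 20) = 20 + 109.25 = 129.25 pt.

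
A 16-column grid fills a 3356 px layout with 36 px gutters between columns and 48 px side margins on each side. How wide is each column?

Take off 96 px of margins, leaving 3260 px.
16 columns + 15 gutters: 16c + 15·36 = 3260.
16c = 3260 − 540 = 2720, so c = 170 px.

170 px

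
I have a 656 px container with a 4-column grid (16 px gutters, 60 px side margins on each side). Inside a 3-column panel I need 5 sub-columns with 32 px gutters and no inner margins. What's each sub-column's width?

Inside the margins: 656 − 120 = 536 px.
Subtracting 3 gutters of 16 leaves 488 for 4 columns, so c = 122 px.
3 columns plus 2 gutters: 366 + 32 = 398 px.
Subtracting 4 gutters of 32 leaves 270 for 5 columns, so d = 54 px.

54 px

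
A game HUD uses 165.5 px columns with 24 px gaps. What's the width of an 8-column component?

8-column span = 8·165.5 + 7·24 = 1492 px.

1492 px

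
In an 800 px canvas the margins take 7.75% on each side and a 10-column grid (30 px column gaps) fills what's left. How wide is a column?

40.6 px

Each margin = 7.75% of 800 = 62 px; content = 800 − 2·62 = 676 px.
676 − 9·30 = 406; ÷10 gives c = 40.6 px.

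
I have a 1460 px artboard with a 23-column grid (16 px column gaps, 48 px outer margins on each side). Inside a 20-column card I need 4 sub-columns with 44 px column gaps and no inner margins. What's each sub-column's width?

263 px

Take off 96 px of margins, leaving 1364 px.
1364 − 22·16 = 1012; ÷23 gives c = 44 px.
20 columns plus 19 column gaps: 880 + 304 = 1184 px.
1184 − 3·44 = 1052; ÷4 gives d = 263 px.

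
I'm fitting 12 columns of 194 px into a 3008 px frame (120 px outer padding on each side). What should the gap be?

40 px

Take off 240 px of margins, leaving 2768 px.
12·194 + 11g = 2768 → 11g = 440 → g = 40 px.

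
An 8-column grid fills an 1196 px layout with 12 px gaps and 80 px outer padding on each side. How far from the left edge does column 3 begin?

Take off 160 px of margins, leaving 1036 px.
1036 − 7·12 = 952; ÷8 gives c = 119 px.
Column 3 starts at margin + 2·(column + gutter) = 80 + 2·131 = 342 px.

342 px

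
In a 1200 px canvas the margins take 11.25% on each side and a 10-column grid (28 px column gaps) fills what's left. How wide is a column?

Each margin = 11.25% of 1200 = 135 px; content = 1200 − 2·135 = 930 px.
10c + 9·28 = 930 → 10c = 678 → c = 67.8 px.

67.8 px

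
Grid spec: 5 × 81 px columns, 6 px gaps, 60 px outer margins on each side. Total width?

549 px

Adding margins, columns and gutters: 120 + 405 + 24 = 549 px.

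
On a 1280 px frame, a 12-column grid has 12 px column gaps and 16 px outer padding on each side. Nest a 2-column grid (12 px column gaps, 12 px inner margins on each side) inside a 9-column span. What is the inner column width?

448.5 px

Take off 32 px of margins, leaving 1248 px.
12c + 11·12 = 1248 → 12c = 1116 → c = 93 px.
Span of 9: 9·93 + 8·12 = 837 + 96 = 933 px.
Inner content = 933 − 2·12 = 909 px.
Subtracting 1 column gap of 12 leaves 897 for 2 columns, so d = 448.5 px.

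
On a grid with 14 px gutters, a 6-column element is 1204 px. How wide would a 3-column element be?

595 px

6c + 5·14 = 1204 → 6c = 1134 → c = 189 px.
Span of 3: 3·189 + 2·14 = 567 + 28 = 595 px.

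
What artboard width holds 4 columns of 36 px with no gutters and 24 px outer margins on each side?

192 px

Artboard = 2·24 + 4·36 = 48 + 144 = 192 px.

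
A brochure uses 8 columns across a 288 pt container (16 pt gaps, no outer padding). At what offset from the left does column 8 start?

266 pt

Subtracting 7 gaps of 16 leaves 176 for 8 columns, so c = 22 pt.
No margin, so column 8 starts at 7·(column + gutter) = 7·38 = 266 pt.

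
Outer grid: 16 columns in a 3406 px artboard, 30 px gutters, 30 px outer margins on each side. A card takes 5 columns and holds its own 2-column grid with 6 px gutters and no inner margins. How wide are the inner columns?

509.5 px

Inside the margins: 3406 − 60 = 3346 px.
16 columns + 15 gutters: 16c + 15·30 = 3346.
16c = 3346 − 450 = 2896, so c = 181 px.
5 columns plus 4 gutters: 905 + 120 = 1025 px.
2d + 1·6 = 1025 → 2d = 1019 → d = 509.5 px.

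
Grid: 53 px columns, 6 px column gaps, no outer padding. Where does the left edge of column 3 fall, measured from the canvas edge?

118 px

No margin, so column 3 starts at 2·(column + gutter) = 2·59 = 118 px.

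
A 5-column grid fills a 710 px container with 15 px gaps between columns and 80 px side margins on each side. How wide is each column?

Content width = 710 − 2·80 = 550 px.
5c + 4·15 = 550 → 5c = 490 → c = 98 px.

98 px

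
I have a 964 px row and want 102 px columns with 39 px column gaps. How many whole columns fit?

7 columns

k columns need k·102 + (k−1)·39 = k·141 − 39.
k·141 − 39 ≤ 964 → k ≤ 1003 / 141 ≈ 7.11, so k = 7.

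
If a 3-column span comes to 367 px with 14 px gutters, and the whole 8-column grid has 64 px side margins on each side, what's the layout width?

3 columns + 2 gutters: 3c + 2·14 = 367.
3c = 367 − 28 = 339, so c = 113 px.
Adding margins, columns and gutters: 128 + 904 + 98 = 1130 px.

1130 px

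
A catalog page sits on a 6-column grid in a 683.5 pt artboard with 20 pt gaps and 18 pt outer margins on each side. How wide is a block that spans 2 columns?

Subtract both margins: 683.5 − 2·18 = 647.5 pt.
Subtracting 5 gaps of 20 leaves 547.5 for 6 columns, so c = 91.25 pt.
2 columns plus 1 gap: 182.5 + 20 = 202.5 pt.

202.5 pt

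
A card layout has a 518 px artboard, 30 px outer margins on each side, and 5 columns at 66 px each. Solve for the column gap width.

Take off 60 px of margins, leaving 458 px.
Columns use 330 px, leaving 128 px across 4 column gaps = 32 px each.

32 px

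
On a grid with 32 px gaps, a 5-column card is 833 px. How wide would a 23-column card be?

833 − 4·32 = 705; ÷5 gives c = 141 px.
23-column span = 23·141 + 22·32 = 3947 px.

3947 px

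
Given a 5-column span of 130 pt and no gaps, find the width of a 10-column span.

130 / 5 = 26 pt per column.
10-column span = 10·26 = 260 pt.

260 pt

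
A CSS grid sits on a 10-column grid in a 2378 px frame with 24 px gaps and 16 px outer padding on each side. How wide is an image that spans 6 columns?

Subtract both margins: 2378 − 2·16 = 2346 px.
10c + 9·24 = 2346 → 10c = 2130 → c = 213 px.
Span of 6: 6·213 + 5·24 = 1278 + 120 = 1398 px.

1398 px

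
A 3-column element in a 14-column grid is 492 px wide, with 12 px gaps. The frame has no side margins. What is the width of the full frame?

2340 px

Subtracting 2 gaps of 12 leaves 468 for 3 columns, so c = 156 px.
Total width: 14·156 + 13·12 = 2340 px.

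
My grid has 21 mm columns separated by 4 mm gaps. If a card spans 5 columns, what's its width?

121 mm

5-column span = 5·21 + 4·4 = 121 mm.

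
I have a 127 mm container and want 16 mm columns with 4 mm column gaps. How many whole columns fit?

k columns need k·16 + (k−1)·4 = k·20 − 4.
k·20 − 4 ≤ 127 → k ≤ 131 / 20 ≈ 6.55, so k = 6.

6 columns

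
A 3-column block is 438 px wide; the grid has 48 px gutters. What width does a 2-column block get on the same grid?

276 px

Subtracting 2 gutters of 48 leaves 342 for 3 columns, so c = 114 px.
2 columns plus 1 gutter: 228 + 48 = 276 px.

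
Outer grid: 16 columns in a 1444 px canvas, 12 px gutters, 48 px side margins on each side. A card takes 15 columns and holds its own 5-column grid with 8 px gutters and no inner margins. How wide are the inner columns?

246.2 px

Inside the margins: 1444 − 96 = 1348 px.
16c + 15·12 = 1348 → 16c = 1168 → c = 73 px.
Span of 15: 15·73 + 14·12 = 1095 + 168 = 1263 px.
1263 − 4·8 = 1231; ÷5 gives d = 246.2 px.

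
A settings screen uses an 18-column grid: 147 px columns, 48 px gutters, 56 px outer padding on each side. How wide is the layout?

Layout = 2·56 + 18·147 + 17·48 = 112 + 2646 + 816 = 3574 px.

3574 px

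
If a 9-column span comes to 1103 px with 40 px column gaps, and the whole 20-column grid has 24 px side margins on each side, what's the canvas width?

2548 px

9c + 8·40 = 1103 → 9c = 783 → c = 87 px.
Total width: 2·24 + 20·87 + 19·40 = 2548 px.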